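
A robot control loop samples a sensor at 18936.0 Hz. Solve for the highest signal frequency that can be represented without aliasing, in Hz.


f_max = f_s/2 = 18936.0/2 = 9468.0000

9468.0000 Hz


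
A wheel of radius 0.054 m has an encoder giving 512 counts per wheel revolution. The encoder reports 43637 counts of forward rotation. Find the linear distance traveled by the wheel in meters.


revs = 43637/512 = 85.228516
d = revs * 2*pi*r = 85.228516 * 2*pi*0.054 = 28.9174

28.9174 m


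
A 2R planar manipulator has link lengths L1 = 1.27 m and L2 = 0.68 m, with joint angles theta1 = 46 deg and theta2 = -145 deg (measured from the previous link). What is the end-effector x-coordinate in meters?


x = L1*cos(th1) + L2*cos(th1+th2) = 1.27*cos(46 deg) + 0.68*cos(-99 deg) = 0.7758

0.7758 m


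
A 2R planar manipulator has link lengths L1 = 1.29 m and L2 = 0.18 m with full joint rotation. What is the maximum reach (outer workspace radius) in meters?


r_max = L1 + L2 = 1.29 + 0.18 = 1.4700

1.4700 m


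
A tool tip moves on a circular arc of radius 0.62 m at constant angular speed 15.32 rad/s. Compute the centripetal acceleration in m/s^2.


a_c = omega^2 * r = 15.32^2 * 0.62 = 145.5155

145.5155 m/s^2


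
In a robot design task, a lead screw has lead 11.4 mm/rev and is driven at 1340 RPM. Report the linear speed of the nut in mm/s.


v = lead * (RPM/60) = 11.4*1340/60 = 254.6000

254.6000 mm/s


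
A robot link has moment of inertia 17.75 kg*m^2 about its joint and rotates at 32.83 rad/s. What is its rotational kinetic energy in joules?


KE = (1/2)*I*omega^2 = 0.5*17.75*32.83^2 = 9565.5540

9565.5540 J


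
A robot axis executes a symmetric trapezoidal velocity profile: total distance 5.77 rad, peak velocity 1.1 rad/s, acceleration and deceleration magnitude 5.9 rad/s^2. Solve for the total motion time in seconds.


t_acc = v/a = 1.1/5.9 = 0.186441 s
d_acc = v^2/(2a) = 0.102542 rad (each ramp)
d_cruise = 5.77 - 2*0.102542 = 5.564916 rad
t_cruise = 5.564916/1.1 = 5.059015 s
t_total = 2*0.186441 + 5.059015 = 5.4319

5.4319 s


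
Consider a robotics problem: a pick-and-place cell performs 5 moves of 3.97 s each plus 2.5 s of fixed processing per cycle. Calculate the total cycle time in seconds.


T = 5*3.97 + 2.5 = 22.3500

22.3500 s


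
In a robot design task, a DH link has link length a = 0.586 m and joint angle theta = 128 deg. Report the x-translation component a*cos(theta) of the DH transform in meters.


a*cos(theta) = 0.586*cos(128 deg) = -0.3608

-0.3608 m


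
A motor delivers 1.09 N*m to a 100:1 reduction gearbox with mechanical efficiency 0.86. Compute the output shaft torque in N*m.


tau_out = tau_in * N * eta = 1.09 * 100 * 0.86 = 93.7400

93.7400 N*m


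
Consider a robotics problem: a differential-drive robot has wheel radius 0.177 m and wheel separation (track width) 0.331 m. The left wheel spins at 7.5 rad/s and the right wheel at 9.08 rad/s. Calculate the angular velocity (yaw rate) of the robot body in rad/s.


omega = r*(wR - wL)/L = 0.177*(9.08 - (7.5))/0.331 = 0.8449

0.8449 rad/s


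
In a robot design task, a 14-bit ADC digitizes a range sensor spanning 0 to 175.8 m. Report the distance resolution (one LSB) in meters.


res = range / 2^n = 175.8/2^14 = 175.8/16384 = 0.0107

0.0107 m


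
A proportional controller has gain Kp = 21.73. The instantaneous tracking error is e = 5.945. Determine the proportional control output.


u_P = Kp * e = 21.73 * 5.945 = 129.1849

129.1849


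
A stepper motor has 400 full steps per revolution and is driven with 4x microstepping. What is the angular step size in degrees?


step = 360/(400*4) = 360/1600 = 0.2250

0.2250 degrees


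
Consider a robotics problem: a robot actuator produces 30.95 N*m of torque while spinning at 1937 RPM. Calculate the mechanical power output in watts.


omega = 1937 * 2*pi/60 = 202.842166 rad/s
P = tau * omega = 30.95 * 202.842166 = 6277.9650

6277.9650 W


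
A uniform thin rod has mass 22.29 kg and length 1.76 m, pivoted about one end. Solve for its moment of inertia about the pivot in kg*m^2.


I = (1/3)*m*L^2 = (1/3)*22.29*1.76^2 = 23.0152

23.0152 kg*m^2


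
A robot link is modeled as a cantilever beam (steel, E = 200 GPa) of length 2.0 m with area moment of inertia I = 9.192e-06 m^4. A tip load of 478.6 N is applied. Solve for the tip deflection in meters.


delta = F*L^3/(3*E*I) = 478.6*2.0^3/(3*2.000e+11*9.192e-06)
      = 3828.8/5515200 = 6.9423e-04

6.9423e-04 m


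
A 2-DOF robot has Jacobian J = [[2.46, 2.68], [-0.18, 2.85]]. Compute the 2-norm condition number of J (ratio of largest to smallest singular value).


JJ^T eigenvalues: trace(JJ^T) = 21.3889, det(JJ^T) = det(J)^2 = 56.15104356
s_max^2 = (21.3889 + sqrt(232.88086897))/2 = 18.32466738
s_min^2 = (21.3889 - sqrt(232.88086897))/2 = 3.06423262
kappa = s_max/s_min = sqrt(18.32466738/3.06423262) = 2.4454

2.4454


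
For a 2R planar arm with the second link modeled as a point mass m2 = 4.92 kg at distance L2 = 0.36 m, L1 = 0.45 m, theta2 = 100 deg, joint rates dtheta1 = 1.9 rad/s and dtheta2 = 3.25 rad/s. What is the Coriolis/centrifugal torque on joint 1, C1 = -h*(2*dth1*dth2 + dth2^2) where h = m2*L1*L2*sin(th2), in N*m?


h = m2*L1*L2*sin(th2) = 4.92*0.45*0.36*sin(100 deg) = 0.784931
C1 = -h*(2*1.9*3.25 + 3.25^2) = -0.784931*22.9125 = -17.9847

-17.9847 N*m


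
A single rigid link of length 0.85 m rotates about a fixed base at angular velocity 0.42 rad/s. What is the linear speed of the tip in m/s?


v = L*omega = 0.85 * 0.42 = 0.3570

0.3570 m/s


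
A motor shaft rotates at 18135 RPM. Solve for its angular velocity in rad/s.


omega = 18135 * 2*pi/60 = 1899.0928

1899.0928 rad/s


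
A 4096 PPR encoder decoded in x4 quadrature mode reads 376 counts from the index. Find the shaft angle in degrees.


angle = counts * 360 / (PPR*4) = 376 * 360 / 16384 = 8.2617

8.2617 degrees


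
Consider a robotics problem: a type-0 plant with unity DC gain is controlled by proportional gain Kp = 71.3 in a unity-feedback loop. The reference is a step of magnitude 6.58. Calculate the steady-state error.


e_ss = R/(1 + Kp) = 6.58/(1 + 71.3) = 6.58/72.3000 = 0.0910

0.0910


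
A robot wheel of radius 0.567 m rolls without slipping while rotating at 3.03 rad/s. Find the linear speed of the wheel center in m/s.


v = omega * r = 3.03 * 0.567 = 1.7180

1.7180 m/s


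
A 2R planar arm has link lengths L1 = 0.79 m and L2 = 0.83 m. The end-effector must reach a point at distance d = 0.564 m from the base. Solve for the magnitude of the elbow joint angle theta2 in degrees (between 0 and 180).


cos(th2) = (d^2 - L1^2 - L2^2)/(2*L1*L2) = (0.564^2 - 0.79^2 - 0.83^2)/(2*0.79*0.83) = -0.75865792
th2 = acos(-0.75865792) = 139.3460 deg

139.3460 degrees


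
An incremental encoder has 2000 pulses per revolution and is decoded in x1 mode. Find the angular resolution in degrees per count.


resolution = 360 / (PPR * 1) = 360 / 2000 = 0.1800

0.1800 degrees


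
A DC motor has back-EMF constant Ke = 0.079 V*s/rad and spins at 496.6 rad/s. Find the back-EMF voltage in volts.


V_emf = Ke * omega = 0.079*496.6 = 39.2314

39.2314 V


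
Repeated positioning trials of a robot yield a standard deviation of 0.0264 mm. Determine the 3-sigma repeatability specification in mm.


repeatability = 3*sigma = 3*0.0264 = 0.0792

0.0792 mm


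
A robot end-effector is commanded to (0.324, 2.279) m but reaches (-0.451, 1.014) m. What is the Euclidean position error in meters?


dx = -0.451 - (0.324) = -0.7750, dy = 1.014 - (2.279) = -1.2650
err = sqrt(0.600625 + 1.600225) = 1.4835

1.4835 m


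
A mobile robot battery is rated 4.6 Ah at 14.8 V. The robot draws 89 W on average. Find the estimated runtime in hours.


E = 4.6*14.8 = 68.0800 Wh
t = E/P = 68.0800/89 = 0.7649

0.7649 hours


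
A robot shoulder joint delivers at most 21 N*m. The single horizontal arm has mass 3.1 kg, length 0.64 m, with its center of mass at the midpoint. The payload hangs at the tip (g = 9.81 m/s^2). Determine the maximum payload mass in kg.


tau_arm = m_arm*g*(L/2) = 3.1*9.81*0.64/2 = 9.7315 N*m
tau_payload = tau_max - tau_arm = 21 - 9.7315 = 11.2685
m_payload = tau_payload / (g*L) = 11.2685 / (9.81*0.64) = 1.7948

1.7948 kg


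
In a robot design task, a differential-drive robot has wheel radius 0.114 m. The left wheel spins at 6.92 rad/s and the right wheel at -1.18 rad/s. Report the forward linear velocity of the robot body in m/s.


v = r*(wR + wL)/2 = 0.114*(-1.18 + 6.92)/2 = 0.3272

0.3272 m/s


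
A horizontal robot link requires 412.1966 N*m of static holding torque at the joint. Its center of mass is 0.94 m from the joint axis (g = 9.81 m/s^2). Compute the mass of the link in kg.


m = tau / (g*L) = 412.1966 / (9.81 * 0.94) = 44.7000

44.7000 kg


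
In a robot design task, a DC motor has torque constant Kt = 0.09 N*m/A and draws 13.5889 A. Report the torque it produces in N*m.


tau = Kt * I = 0.09*13.5889 = 1.2230

1.2230 N*m


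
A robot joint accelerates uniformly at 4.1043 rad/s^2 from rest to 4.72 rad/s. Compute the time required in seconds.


t = delta_omega / alpha = 4.72 / 4.1043 = 1.1500

1.1500 s


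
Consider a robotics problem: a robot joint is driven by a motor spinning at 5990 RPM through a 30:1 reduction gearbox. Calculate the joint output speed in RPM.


omega_joint = omega_motor / N = 5990 / 30 = 199.6667

199.6667 RPM


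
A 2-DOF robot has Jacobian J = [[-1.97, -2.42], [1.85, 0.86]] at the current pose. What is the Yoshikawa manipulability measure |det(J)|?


det(J) = -1.97*0.86 - (-2.42)*(1.85) = 2.7828
|det(J)| = 2.7828

2.7828


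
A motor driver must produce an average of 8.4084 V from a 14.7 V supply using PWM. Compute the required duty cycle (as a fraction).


D = V_avg/V_supply = 8.4084/14.7 = 0.5720

0.5720


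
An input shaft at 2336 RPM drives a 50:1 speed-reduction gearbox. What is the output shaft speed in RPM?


omega_out = omega_in / N = 2336 / 50 = 46.7200

46.7200 RPM


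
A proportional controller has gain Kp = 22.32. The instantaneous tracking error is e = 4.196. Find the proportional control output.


u_P = Kp * e = 22.32 * 4.196 = 93.6547

93.6547


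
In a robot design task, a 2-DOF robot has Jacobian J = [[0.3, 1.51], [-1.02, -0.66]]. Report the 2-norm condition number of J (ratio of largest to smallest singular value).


JJ^T eigenvalues: trace(JJ^T) = 3.8461, det(JJ^T) = det(J)^2 = 1.80150084
s_max^2 = (3.8461 + sqrt(7.58648185))/2 = 3.30022844
s_min^2 = (3.8461 - sqrt(7.58648185))/2 = 0.54587156
kappa = s_max/s_min = sqrt(3.30022844/0.54587156) = 2.4588

2.4588


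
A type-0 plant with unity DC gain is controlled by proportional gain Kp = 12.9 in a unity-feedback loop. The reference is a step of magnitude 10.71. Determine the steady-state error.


e_ss = R/(1 + Kp) = 10.71/(1 + 12.9) = 10.71/13.9000 = 0.7705

0.7705


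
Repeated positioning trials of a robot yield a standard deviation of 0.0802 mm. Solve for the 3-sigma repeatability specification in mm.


repeatability = 3*sigma = 3*0.0802 = 0.2406

0.2406 mm


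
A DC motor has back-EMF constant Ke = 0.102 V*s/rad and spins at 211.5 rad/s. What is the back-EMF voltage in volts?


V_emf = Ke * omega = 0.102*211.5 = 21.5730

21.5730 V


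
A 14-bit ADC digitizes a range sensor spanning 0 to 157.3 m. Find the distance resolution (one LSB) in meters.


res = range / 2^n = 157.3/2^14 = 157.3/16384 = 0.0096

0.0096 m


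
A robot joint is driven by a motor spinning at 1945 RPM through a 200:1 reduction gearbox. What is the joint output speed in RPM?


omega_joint = omega_motor / N = 1945 / 200 = 9.7250

9.7250 RPM


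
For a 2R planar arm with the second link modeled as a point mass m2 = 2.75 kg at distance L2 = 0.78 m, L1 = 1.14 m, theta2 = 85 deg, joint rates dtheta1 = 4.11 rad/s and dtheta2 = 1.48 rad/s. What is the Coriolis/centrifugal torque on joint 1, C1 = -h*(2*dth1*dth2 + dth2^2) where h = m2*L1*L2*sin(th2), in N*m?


h = m2*L1*L2*sin(th2) = 2.75*1.14*0.78*sin(85 deg) = 2.435995
C1 = -h*(2*4.11*1.48 + 1.48^2) = -2.435995*14.3560 = -34.9711

-34.9711 N*m


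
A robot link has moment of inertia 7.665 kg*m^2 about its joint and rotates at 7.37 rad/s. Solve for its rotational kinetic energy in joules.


KE = (1/2)*I*omega^2 = 0.5*7.665*7.37^2 = 208.1695

208.1695 J


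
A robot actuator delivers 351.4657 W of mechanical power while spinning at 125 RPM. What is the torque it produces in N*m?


omega = 125 * 2*pi/60 = 13.089969 rad/s
tau = P / omega = 351.4657 / 13.089969 = 26.8500

26.8500 N*m


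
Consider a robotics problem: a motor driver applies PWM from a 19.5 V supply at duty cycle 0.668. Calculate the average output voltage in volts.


V_avg = V_supply * D = 19.5*0.668 = 13.0260

13.0260 V


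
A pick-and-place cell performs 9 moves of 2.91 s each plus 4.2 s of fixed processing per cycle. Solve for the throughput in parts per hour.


T_cycle = 9*2.91 + 4.2 = 30.3900 s
rate = 3600/T = 118.4600

118.4600 parts/hour


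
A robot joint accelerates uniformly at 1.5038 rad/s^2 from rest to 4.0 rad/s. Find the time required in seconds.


t = delta_omega / alpha = 4.0 / 1.5038 = 2.6599

2.6599 s


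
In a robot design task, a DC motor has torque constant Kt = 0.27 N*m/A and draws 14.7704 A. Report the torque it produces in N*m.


tau = Kt * I = 0.27*14.7704 = 3.9880

3.9880 N*m


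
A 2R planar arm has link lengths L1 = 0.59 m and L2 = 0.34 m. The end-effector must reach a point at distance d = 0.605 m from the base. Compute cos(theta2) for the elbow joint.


cos(th2) = (d^2 - L1^2 - L2^2)/(2*L1*L2) = (0.605^2 - 0.59^2 - 0.34^2)/(2*0.59*0.34) = -0.2435

-0.2435


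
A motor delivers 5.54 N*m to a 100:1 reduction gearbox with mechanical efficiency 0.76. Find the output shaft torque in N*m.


tau_out = tau_in * N * eta = 5.54 * 100 * 0.76 = 421.0400

421.0400 N*m


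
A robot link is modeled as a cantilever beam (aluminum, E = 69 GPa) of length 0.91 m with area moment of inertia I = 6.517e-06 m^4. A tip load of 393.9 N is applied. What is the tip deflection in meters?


delta = F*L^3/(3*E*I) = 393.9*0.91^3/(3*6.900e+10*6.517e-06)
      = 296.8316169/1349019 = 2.2004e-04

2.2004e-04 m


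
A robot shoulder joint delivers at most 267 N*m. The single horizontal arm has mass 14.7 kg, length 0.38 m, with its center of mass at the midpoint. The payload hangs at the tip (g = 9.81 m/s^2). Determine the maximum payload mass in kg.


tau_arm = m_arm*g*(L/2) = 14.7*9.81*0.38/2 = 27.3993 N*m
tau_payload = tau_max - tau_arm = 267 - 27.3993 = 239.6007
m_payload = tau_payload / (g*L) = 239.6007 / (9.81*0.38) = 64.2740

64.2740 kg


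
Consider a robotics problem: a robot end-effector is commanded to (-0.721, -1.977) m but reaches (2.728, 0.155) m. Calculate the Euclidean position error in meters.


dx = 2.728 - (-0.721) = 3.4490, dy = 0.155 - (-1.977) = 2.1320
err = sqrt(11.895601 + 4.545424) = 4.0548

4.0548 m


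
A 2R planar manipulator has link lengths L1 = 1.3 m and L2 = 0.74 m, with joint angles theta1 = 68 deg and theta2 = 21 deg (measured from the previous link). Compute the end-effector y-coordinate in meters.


y = L1*sin(th1) + L2*sin(th1+th2) = 1.3*sin(68 deg) + 0.74*sin(89 deg) = 1.9452

1.9452 m


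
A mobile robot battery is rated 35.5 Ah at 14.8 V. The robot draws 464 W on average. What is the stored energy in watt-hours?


E = capacity * V = 35.5*14.8 = 525.4000

525.4000 Wh


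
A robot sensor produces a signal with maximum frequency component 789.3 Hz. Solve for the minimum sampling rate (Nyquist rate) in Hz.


f_s,min = 2*f_max = 2*789.3 = 1578.6000

1578.6000 Hz


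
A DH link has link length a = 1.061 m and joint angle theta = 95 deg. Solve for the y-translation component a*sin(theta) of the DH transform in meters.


a*sin(theta) = 1.061*sin(95 deg) = 1.0570

1.0570 m


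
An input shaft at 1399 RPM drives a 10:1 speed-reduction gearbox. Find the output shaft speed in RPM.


omega_out = omega_in / N = 1399 / 10 = 139.9000

139.9000 RPM


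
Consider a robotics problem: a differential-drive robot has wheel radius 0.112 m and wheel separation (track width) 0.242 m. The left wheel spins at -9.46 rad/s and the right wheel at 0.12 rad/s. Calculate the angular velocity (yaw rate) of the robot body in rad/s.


omega = r*(wR - wL)/L = 0.112*(0.12 - (-9.46))/0.242 = 4.4337

4.4337 rad/s


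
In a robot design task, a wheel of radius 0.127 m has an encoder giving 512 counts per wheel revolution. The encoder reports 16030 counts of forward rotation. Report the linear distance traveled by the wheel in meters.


revs = 16030/512 = 31.308594
d = revs * 2*pi*r = 31.308594 * 2*pi*0.127 = 24.9831

24.9831 m


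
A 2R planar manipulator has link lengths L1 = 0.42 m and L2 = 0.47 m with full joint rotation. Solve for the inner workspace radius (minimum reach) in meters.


r_min = |L1 - L2| = |0.42 - 0.47| = 0.0500

0.0500 m


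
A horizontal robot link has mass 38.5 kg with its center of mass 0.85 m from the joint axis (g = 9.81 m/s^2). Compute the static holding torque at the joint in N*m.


tau = m*g*L = 38.5 * 9.81 * 0.85 = 321.0322

321.0322 N*m


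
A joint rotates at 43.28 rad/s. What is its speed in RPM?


RPM = 43.28 * 60/(2*pi) = 413.2936

413.2936 RPM


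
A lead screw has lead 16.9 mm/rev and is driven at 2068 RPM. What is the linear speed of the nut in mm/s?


v = lead * (RPM/60) = 16.9*2068/60 = 582.4867

582.4867 mm/s


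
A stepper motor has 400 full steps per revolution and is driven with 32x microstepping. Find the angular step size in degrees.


step = 360/(400*32) = 360/12800 = 0.0281

0.0281 degrees


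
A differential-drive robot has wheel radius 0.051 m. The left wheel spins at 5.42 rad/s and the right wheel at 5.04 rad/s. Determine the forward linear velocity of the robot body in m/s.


v = r*(wR + wL)/2 = 0.051*(5.04 + 5.42)/2 = 0.2667

0.2667 m/s


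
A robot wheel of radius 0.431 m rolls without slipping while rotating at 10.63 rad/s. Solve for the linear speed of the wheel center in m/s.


v = omega * r = 10.63 * 0.431 = 4.5815

4.5815 m/s


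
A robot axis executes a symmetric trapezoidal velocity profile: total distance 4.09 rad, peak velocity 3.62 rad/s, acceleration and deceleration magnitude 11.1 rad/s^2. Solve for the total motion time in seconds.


t_acc = v/a = 3.62/11.1 = 0.326126 s
d_acc = v^2/(2a) = 0.590288 rad (each ramp)
d_cruise = 4.09 - 2*0.590288 = 2.909424 rad
t_cruise = 2.909424/3.62 = 0.803708 s
t_total = 2*0.326126 + 0.803708 = 1.4560

1.4560 s


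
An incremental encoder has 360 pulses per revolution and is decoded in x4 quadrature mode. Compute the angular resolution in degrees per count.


resolution = 360 / (PPR * 4) = 360 / 1440 = 0.2500

0.2500 degrees


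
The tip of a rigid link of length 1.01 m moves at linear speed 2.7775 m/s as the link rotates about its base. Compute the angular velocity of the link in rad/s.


omega = v / L = 2.7775 / 1.01 = 2.7500

2.7500 rad/s


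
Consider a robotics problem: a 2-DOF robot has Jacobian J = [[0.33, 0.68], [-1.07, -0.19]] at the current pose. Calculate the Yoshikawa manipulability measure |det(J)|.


det(J) = 0.33*-0.19 - (0.68)*(-1.07) = 0.6649
|det(J)| = 0.6649

0.6649


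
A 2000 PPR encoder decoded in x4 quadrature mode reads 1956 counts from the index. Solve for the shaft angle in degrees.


angle = counts * 360 / (PPR*4) = 1956 * 360 / 8000 = 88.0200

88.0200 degrees


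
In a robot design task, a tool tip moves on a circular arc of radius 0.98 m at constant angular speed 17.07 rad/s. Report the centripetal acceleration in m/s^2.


a_c = omega^2 * r = 17.07^2 * 0.98 = 285.5572

285.5572 m/s^2


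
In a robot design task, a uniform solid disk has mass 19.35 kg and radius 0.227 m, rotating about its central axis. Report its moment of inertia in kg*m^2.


I = (1/2)*m*R^2 = 0.5*19.35*0.227^2 = 0.4985

0.4985 kg*m^2


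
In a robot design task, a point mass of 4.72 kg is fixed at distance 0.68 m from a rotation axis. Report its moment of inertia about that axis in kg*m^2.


I = m*r^2 = 4.72*0.68^2 = 2.1825

2.1825 kg*m^2


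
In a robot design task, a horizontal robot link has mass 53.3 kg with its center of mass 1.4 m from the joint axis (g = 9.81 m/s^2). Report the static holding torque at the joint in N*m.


tau = m*g*L = 53.3 * 9.81 * 1.4 = 732.0222

732.0222 N*m


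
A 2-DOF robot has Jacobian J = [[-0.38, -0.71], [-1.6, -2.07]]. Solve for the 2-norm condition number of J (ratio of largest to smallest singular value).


JJ^T eigenvalues: trace(JJ^T) = 7.4934, det(JJ^T) = det(J)^2 = 0.12208036
s_max^2 = (7.4934 + sqrt(55.66272212))/2 = 7.47707271
s_min^2 = (7.4934 - sqrt(55.66272212))/2 = 0.01632729
kappa = s_max/s_min = sqrt(7.47707271/0.01632729) = 21.3998

21.3998


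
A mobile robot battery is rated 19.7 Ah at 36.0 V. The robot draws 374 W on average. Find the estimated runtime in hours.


E = 19.7*36.0 = 709.2000 Wh
t = E/P = 709.2000/374 = 1.8963

1.8963 hours


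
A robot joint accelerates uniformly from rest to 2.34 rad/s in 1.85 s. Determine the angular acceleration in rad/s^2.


alpha = delta_omega / t = 2.34 / 1.85 = 1.2649

1.2649 rad/s^2


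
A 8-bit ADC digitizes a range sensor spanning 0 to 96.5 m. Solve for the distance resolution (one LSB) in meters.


res = range / 2^n = 96.5/2^8 = 96.5/256 = 0.3770

0.3770 m


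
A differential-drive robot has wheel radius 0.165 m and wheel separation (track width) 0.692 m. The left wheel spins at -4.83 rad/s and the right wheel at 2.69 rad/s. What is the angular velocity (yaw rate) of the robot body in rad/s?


omega = r*(wR - wL)/L = 0.165*(2.69 - (-4.83))/0.692 = 1.7931

1.7931 rad/s


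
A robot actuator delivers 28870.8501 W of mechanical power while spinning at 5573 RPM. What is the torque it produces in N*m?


omega = 5573 * 2*pi/60 = 583.603195 rad/s
tau = P / omega = 28870.8501 / 583.603195 = 49.4700

49.4700 N*m


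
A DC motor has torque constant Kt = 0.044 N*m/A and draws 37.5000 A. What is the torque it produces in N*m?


tau = Kt * I = 0.044*37.5000 = 1.6500

1.6500 N*m


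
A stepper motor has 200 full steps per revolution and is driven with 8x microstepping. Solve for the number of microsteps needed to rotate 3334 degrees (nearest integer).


step_size = 360/(200*8) = 360/1600 = 0.225000 deg
n = 3334/(360/1600) = 3334*1600/360 = 14817.7778 -> 14818

14818 steps


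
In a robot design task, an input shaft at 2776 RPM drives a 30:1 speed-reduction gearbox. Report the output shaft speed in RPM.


omega_out = omega_in / N = 2776 / 30 = 92.5333

92.5333 RPM


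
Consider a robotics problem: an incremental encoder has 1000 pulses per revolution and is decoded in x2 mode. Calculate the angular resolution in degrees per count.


resolution = 360 / (PPR * 2) = 360 / 2000 = 0.1800

0.1800 degrees


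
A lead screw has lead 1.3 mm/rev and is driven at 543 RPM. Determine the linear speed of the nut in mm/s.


v = lead * (RPM/60) = 1.3*543/60 = 11.7650

11.7650 mm/s


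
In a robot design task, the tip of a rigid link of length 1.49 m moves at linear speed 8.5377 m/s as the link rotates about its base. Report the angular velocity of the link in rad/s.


omega = v / L = 8.5377 / 1.49 = 5.7300

5.7300 rad/s


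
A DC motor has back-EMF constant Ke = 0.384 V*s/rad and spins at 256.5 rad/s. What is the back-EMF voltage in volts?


V_emf = Ke * omega = 0.384*256.5 = 98.4960

98.4960 V


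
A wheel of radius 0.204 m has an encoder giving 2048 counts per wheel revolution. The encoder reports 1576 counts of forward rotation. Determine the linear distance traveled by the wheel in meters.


revs = 1576/2048 = 0.769531
d = revs * 2*pi*r = 0.769531 * 2*pi*0.204 = 0.9864

0.9864 m


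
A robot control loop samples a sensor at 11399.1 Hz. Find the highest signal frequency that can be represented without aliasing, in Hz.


f_max = f_s/2 = 11399.1/2 = 5699.5500

5699.5500 Hz


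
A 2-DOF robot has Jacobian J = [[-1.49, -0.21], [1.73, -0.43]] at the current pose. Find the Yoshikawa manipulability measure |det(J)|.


det(J) = -1.49*-0.43 - (-0.21)*(1.73) = 1.0040
|det(J)| = 1.0040

1.0040


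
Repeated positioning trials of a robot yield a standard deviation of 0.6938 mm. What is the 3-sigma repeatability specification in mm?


repeatability = 3*sigma = 3*0.6938 = 2.0814

2.0814 mm


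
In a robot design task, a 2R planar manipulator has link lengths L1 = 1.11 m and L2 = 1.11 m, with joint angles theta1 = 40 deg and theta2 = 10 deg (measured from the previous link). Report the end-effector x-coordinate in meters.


x = L1*cos(th1) + L2*cos(th1+th2) = 1.11*cos(40 deg) + 1.11*cos(50 deg) = 1.5638

1.5638 m


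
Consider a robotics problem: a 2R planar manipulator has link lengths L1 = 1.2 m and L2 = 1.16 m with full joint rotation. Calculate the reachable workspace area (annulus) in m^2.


r_max = L1 + L2 = 2.3600, r_min = |L1 - L2| = 0.0400
A = pi*(r_max^2 - r_min^2) = pi*(5.5696 - 0.0016) = 17.4924

17.4924 m^2


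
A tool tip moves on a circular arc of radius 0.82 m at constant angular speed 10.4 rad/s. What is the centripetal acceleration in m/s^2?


a_c = omega^2 * r = 10.4^2 * 0.82 = 88.6912

88.6912 m/s^2


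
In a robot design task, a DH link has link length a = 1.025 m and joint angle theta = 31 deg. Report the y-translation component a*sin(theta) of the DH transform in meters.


a*sin(theta) = 1.025*sin(31 deg) = 0.5279

0.5279 m


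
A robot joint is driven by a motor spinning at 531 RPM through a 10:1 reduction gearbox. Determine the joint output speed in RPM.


omega_joint = omega_motor / N = 531 / 10 = 53.1000

53.1000 RPM


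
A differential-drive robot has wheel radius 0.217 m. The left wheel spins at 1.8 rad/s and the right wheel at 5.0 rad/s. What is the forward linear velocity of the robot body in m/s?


v = r*(wR + wL)/2 = 0.217*(5.0 + 1.8)/2 = 0.7378

0.7378 m/s


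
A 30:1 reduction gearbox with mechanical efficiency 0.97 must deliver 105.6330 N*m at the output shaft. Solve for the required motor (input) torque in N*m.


tau_in = tau_out / (N * eta) = 105.6330 / (30 * 0.97) = 3.6300

3.6300 N*m


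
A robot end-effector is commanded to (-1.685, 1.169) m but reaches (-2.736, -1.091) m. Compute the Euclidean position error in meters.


dx = -2.736 - (-1.685) = -1.0510, dy = -1.091 - (1.169) = -2.2600
err = sqrt(1.104601 + 5.107600) = 2.4924

2.4924 m


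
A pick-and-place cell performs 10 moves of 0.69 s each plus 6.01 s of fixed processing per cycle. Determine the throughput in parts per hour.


T_cycle = 10*0.69 + 6.01 = 12.9100 s
rate = 3600/T = 278.8536

278.8536 parts/hour


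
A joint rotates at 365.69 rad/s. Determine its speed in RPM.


RPM = 365.69 * 60/(2*pi) = 3492.0823

3492.0823 RPM


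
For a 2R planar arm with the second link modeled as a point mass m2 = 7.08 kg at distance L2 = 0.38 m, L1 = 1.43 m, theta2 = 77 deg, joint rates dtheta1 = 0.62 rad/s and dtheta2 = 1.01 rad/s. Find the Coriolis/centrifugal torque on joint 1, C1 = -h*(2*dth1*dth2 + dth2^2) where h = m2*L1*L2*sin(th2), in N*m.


h = m2*L1*L2*sin(th2) = 7.08*1.43*0.38*sin(77 deg) = 3.748667
C1 = -h*(2*0.62*1.01 + 1.01^2) = -3.748667*2.2725 = -8.5188

-8.5188 N*m


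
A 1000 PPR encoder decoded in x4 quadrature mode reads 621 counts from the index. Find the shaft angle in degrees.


angle = counts * 360 / (PPR*4) = 621 * 360 / 4000 = 55.8900

55.8900 degrees


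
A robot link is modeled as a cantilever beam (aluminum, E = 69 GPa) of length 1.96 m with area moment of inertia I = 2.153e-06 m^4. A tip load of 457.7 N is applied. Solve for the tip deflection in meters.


delta = F*L^3/(3*E*I) = 457.7*1.96^3/(3*6.900e+10*2.153e-06)
      = 3446.2686272/445671 = 0.0077

0.0077 m


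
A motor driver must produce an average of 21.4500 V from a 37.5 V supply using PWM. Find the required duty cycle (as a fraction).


D = V_avg/V_supply = 21.4500/37.5 = 0.5720

0.5720


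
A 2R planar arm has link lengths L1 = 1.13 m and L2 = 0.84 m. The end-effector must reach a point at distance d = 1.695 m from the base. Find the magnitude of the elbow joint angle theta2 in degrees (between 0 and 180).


cos(th2) = (d^2 - L1^2 - L2^2)/(2*L1*L2) = (1.695^2 - 1.13^2 - 0.84^2)/(2*1.13*0.84) = 0.46909239
th2 = acos(0.46909239) = 62.0246 deg

62.0246 degrees


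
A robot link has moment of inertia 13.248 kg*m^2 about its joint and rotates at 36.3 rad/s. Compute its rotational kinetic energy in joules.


KE = (1/2)*I*omega^2 = 0.5*13.248*36.3^2 = 8728.3786

8728.3786 J


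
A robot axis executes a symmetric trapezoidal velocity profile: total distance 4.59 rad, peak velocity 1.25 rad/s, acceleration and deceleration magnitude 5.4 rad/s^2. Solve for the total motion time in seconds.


t_acc = v/a = 1.25/5.4 = 0.231481 s
d_acc = v^2/(2a) = 0.144676 rad (each ramp)
d_cruise = 4.59 - 2*0.144676 = 4.300648 rad
t_cruise = 4.300648/1.25 = 3.440518 s
t_total = 2*0.231481 + 3.440518 = 3.9035

3.9035 s


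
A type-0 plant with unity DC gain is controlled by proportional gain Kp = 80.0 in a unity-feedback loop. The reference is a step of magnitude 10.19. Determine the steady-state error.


e_ss = R/(1 + Kp) = 10.19/(1 + 80.0) = 10.19/81.0000 = 0.1258

0.1258


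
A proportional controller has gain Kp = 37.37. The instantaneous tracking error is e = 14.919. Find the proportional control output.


u_P = Kp * e = 37.37 * 14.919 = 557.5230

557.5230


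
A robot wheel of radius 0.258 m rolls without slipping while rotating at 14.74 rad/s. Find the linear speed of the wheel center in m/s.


v = omega * r = 14.74 * 0.258 = 3.8029

3.8029 m/s


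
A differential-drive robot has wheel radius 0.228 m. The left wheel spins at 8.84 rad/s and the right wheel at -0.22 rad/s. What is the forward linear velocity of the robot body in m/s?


v = r*(wR + wL)/2 = 0.228*(-0.22 + 8.84)/2 = 0.9827

0.9827 m/s


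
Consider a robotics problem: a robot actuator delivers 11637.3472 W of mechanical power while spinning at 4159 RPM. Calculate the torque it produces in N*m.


omega = 4159 * 2*pi/60 = 435.529462 rad/s
tau = P / omega = 11637.3472 / 435.529462 = 26.7200

26.7200 N*m


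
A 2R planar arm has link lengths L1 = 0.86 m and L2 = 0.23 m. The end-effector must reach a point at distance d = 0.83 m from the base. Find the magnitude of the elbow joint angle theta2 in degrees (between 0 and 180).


cos(th2) = (d^2 - L1^2 - L2^2)/(2*L1*L2) = (0.83^2 - 0.86^2 - 0.23^2)/(2*0.86*0.23) = -0.26188069
th2 = acos(-0.26188069) = 105.1817 deg

105.1817 degrees


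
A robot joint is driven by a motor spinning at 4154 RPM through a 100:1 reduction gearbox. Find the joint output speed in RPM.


omega_joint = omega_motor / N = 4154 / 100 = 41.5400

41.5400 RPM


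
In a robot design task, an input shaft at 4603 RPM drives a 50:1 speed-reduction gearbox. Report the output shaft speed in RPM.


omega_out = omega_in / N = 4603 / 50 = 92.0600

92.0600 RPM


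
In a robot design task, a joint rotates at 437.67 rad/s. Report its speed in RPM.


RPM = 437.67 * 60/(2*pi) = 4179.4406

4179.4406 RPM


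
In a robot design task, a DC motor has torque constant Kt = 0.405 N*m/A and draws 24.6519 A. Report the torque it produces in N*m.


tau = Kt * I = 0.405*24.6519 = 9.9840

9.9840 N*m


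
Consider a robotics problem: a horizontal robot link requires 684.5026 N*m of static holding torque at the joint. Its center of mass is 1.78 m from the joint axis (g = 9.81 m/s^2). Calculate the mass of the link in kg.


m = tau / (g*L) = 684.5026 / (9.81 * 1.78) = 39.2000

39.2000 kg


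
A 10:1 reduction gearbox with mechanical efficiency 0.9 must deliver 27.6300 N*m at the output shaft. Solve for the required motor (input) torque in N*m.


tau_in = tau_out / (N * eta) = 27.6300 / (10 * 0.9) = 3.0700

3.0700 N*m


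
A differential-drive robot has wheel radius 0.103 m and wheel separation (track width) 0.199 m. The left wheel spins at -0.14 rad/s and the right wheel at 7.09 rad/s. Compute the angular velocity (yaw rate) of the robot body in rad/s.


omega = r*(wR - wL)/L = 0.103*(7.09 - (-0.14))/0.199 = 3.7422

3.7422 rad/s


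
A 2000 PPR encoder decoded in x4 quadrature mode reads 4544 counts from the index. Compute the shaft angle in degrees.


angle = counts * 360 / (PPR*4) = 4544 * 360 / 8000 = 204.4800

204.4800 degrees


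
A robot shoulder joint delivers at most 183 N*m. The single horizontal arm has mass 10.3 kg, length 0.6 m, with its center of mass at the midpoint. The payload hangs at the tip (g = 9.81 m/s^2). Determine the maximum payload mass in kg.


tau_arm = m_arm*g*(L/2) = 10.3*9.81*0.6/2 = 30.3129 N*m
tau_payload = tau_max - tau_arm = 183 - 30.3129 = 152.6871
m_payload = tau_payload / (g*L) = 152.6871 / (9.81*0.6) = 25.9407

25.9407 kg


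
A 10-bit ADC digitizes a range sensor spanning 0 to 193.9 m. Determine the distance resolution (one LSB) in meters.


res = range / 2^n = 193.9/2^10 = 193.9/1024 = 0.1894

0.1894 m


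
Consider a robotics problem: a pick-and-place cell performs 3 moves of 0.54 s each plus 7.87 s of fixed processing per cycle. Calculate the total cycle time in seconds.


T = 3*0.54 + 7.87 = 9.4900

9.4900 s


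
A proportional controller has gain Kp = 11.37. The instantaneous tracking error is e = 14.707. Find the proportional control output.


u_P = Kp * e = 11.37 * 14.707 = 167.2186

167.2186


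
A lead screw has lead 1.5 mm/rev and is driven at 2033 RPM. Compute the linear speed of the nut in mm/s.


v = lead * (RPM/60) = 1.5*2033/60 = 50.8250

50.8250 mm/s


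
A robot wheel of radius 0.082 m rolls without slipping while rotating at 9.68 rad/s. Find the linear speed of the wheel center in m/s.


v = omega * r = 9.68 * 0.082 = 0.7938

0.7938 m/s


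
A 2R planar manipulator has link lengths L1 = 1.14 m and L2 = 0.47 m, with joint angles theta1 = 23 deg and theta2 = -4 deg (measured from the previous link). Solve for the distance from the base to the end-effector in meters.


x = L1*cos(th1) + L2*cos(th1+th2) = 1.493769
y = L1*sin(th1) + L2*sin(th1+th2) = 0.598451
d = sqrt(x^2 + y^2) = sqrt(2.231346 + 0.358144) = 1.6092

1.6092 m


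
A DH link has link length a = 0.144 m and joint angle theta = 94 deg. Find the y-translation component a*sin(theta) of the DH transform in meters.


a*sin(theta) = 0.144*sin(94 deg) = 0.1436

0.1436 m


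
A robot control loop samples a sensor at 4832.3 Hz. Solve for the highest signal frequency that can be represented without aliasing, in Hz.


f_max = f_s/2 = 4832.3/2 = 2416.1500

2416.1500 Hz


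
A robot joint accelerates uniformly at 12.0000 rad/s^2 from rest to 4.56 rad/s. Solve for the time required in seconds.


t = delta_omega / alpha = 4.56 / 12.0000 = 0.3800

0.3800 s


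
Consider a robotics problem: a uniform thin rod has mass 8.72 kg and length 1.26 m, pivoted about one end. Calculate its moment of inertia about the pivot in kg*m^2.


I = (1/3)*m*L^2 = (1/3)*8.72*1.26^2 = 4.6146

4.6146 kg*m^2


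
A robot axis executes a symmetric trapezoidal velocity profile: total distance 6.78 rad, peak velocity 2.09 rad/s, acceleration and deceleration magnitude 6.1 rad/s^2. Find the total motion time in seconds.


t_acc = v/a = 2.09/6.1 = 0.342623 s
d_acc = v^2/(2a) = 0.358041 rad (each ramp)
d_cruise = 6.78 - 2*0.358041 = 6.063918 rad
t_cruise = 6.063918/2.09 = 2.901396 s
t_total = 2*0.342623 + 2.901396 = 3.5866

3.5866 s


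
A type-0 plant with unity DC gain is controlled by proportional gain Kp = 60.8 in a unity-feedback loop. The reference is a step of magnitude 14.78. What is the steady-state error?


e_ss = R/(1 + Kp) = 14.78/(1 + 60.8) = 14.78/61.8000 = 0.2392

0.2392


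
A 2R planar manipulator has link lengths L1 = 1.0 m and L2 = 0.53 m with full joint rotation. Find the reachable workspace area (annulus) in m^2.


r_max = L1 + L2 = 1.5300, r_min = |L1 - L2| = 0.4700
A = pi*(r_max^2 - r_min^2) = pi*(2.3409 - 0.2209) = 6.6602

6.6602 m^2


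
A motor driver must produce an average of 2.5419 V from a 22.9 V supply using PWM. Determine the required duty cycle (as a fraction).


D = V_avg/V_supply = 2.5419/22.9 = 0.1110

0.1110


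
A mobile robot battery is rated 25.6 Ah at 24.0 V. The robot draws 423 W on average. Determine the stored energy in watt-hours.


E = capacity * V = 25.6*24.0 = 614.4000

614.4000 Wh


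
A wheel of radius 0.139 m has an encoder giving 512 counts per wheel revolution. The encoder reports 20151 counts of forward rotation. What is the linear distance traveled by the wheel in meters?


revs = 20151/512 = 39.357422
d = revs * 2*pi*r = 39.357422 * 2*pi*0.139 = 34.3733

34.3733 m


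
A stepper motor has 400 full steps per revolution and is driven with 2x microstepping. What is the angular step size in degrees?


step = 360/(400*2) = 360/800 = 0.4500

0.4500 degrees


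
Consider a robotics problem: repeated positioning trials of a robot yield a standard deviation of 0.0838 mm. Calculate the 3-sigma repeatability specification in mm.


repeatability = 3*sigma = 3*0.0838 = 0.2514

0.2514 mm


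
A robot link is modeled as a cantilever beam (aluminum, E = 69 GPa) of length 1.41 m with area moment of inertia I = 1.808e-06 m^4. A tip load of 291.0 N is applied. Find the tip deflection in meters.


delta = F*L^3/(3*E*I) = 291.0*1.41^3/(3*6.900e+10*1.808e-06)
      = 815.737311/374256 = 0.0022

0.0022 m


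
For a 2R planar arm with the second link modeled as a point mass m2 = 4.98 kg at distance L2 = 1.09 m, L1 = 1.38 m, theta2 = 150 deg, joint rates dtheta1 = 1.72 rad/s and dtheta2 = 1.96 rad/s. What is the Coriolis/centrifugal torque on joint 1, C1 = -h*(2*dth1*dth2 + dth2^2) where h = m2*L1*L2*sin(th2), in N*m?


h = m2*L1*L2*sin(th2) = 4.98*1.38*1.09*sin(150 deg) = 3.745458
C1 = -h*(2*1.72*1.96 + 1.96^2) = -3.745458*10.5840 = -39.6419

-39.6419 N*m


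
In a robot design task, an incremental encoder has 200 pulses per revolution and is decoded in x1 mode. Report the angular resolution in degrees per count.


resolution = 360 / (PPR * 1) = 360 / 200 = 1.8000

1.8000 degrees


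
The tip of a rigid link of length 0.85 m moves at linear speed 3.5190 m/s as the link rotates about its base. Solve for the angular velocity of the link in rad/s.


omega = v / L = 3.5190 / 0.85 = 4.1400

4.1400 rad/s


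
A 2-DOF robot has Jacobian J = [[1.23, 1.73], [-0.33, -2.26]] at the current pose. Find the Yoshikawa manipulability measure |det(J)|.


det(J) = 1.23*-2.26 - (1.73)*(-0.33) = -2.2089
|det(J)| = 2.2089

2.2089


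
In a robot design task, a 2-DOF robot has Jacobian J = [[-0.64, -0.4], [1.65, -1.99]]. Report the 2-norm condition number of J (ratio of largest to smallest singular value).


JJ^T eigenvalues: trace(JJ^T) = 7.2522, det(JJ^T) = det(J)^2 = 3.73880896
s_max^2 = (7.2522 + sqrt(37.63916900))/2 = 6.69363847
s_min^2 = (7.2522 - sqrt(37.63916900))/2 = 0.55856153
kappa = s_max/s_min = sqrt(6.69363847/0.55856153) = 3.4617

3.4617


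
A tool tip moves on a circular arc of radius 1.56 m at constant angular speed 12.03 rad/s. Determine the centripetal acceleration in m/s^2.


a_c = omega^2 * r = 12.03^2 * 1.56 = 225.7646

225.7646 m/s^2


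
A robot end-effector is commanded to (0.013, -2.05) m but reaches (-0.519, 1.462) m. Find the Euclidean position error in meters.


dx = -0.519 - (0.013) = -0.5320, dy = 1.462 - (-2.05) = 3.5120
err = sqrt(0.283024 + 12.334144) = 3.5521

3.5521 m
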